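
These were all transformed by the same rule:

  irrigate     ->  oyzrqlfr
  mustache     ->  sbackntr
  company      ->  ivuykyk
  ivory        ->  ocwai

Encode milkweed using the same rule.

spttgpqq

In irrigate: i→o is +6, r→y is +7, r→z is +8, i→r is +9 — the shift increases by 1 each position. The shift increases by 1 at each position, starting from +6: 6, 7, 8, ….
Applying it to milkweed: m+6=s, i+7=p, l+8=t, k+9=t, w+10=g, e+11=p, e+12=q, d+13=q.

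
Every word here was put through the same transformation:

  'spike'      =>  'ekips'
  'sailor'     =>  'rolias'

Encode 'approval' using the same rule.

The output letters match the input read backwards: spike reversed is ekips. The word is simply reversed.
Applying it to approval: reverse → lavorppa.

lavorppa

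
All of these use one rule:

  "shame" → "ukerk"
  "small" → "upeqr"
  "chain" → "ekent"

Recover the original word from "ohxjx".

In shame: s→u is +2, h→k is +3, a→e is +4, m→r is +5 — the shift increases by 1 each position. Each letter shifts forward by (position + 2), i.e. 2, 3, 4, … — the shift grows by one for each successive letter.
Decoding ohxjx: o−2=m, h−3=e, x−4=t, j−5=e, x−6=r.

meter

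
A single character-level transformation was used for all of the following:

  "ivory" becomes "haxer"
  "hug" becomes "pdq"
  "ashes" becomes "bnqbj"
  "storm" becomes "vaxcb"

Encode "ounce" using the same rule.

Two steps: reverse the string, then apply a Caesar shift of +9.
On ounce: reverse → ecnuo; then shift: e+9=n, c+9=l, n+9=w, u+9=d, o+9=x.

nlwdx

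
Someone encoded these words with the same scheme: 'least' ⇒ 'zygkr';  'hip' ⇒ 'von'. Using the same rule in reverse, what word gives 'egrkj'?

Two steps: reverse the string, then apply a Caesar shift of +6.
Decoding egrkj: shift back: e−6=y, g−6=a, r−6=l, k−6=e, j−6=d → yaled; then reverse → delay.

delay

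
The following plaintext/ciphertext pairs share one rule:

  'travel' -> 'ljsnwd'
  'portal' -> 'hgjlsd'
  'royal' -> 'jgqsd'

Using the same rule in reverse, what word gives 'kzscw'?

shake

Compare letters: t→l is +18, r→j is +18, a→s is +18 — a constant shift. Each letter is shifted forward by 18 in the alphabet (a Caesar shift of +18).
Decoding kzscw: k−18=s, z−18=h, s−18=a, c−18=k, w−18=e.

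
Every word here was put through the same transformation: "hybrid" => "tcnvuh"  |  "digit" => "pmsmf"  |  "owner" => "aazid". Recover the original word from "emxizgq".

silence

Shifts by position in hybrid: pos 0: h→t (+12), pos 1: y→c (+4), pos 2: b→n (+12), pos 3: r→v (+4) — repeating every 2. A repeating key of period 2 is used — shifts +12, +4 over and over.
Decoding emxizgq: e−12=s, m−4=i, x−12=l, i−4=e, z−12=n, g−4=c, q−12=e.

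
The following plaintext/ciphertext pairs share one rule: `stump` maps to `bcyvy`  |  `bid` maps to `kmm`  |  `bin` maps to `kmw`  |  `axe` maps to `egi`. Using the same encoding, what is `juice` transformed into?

symli

The rule splits by letter class: vowels +4, consonants +9.
Applying it to juice: j(cons)+9=s, u(vowel)+4=y, i(vowel)+4=m, c(cons)+9=l, e(vowel)+4=i.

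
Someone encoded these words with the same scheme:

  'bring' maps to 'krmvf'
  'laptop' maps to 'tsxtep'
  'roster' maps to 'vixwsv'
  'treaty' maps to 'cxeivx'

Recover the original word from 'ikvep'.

The word is reversed, then every letter is shifted forward by 4.
Decoding ikvep: shift back: i−4=e, k−4=g, v−4=r, e−4=a, p−4=l → egral; then reverse → large.

large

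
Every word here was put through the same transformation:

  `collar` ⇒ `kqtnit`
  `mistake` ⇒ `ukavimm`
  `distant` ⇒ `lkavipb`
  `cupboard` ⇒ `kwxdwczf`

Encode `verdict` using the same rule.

Shifts by position in collar: pos 0: c→k (+8), pos 1: o→q (+2), pos 2: l→t (+8), pos 3: l→n (+2) — repeating every 2. It's a Vigenère-style cipher with numeric key [8,2]: position i shifts by key[i mod 2].
Applying it to verdict: v+8=d, e+2=g, r+8=z, d+2=f, i+8=q, c+2=e, t+8=b.

dgzfqeb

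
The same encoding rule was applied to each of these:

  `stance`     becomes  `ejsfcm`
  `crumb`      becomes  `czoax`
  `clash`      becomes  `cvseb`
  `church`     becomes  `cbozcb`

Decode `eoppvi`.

s(18)→e(4) and t(19)→j(9) fit y≡5x+18 (mod 26); the inverse of 5 mod 26 is 21. Each letter's alphabet position (a=0..z=25) is mapped through 5·x+18 mod 26 — an affine cipher.
Undoing it on eoppvi: e(4)→21·(4−18)≡18=s; o(14)→21·(14−18)≡20=u; p(15)→21·(15−18)≡15=p; p(15)→21·(15−18)≡15=p; v(21)→21·(21−18)≡11=l; i(8)→21·(8−18)≡24=y (all mod 26).

supply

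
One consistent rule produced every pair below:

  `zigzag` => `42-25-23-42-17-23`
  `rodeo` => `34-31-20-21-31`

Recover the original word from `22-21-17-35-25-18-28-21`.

The number is (letter's place in the alphabet, a=1) + 16.
Decoding 22-21-17-35-25-18-28-21: 22→(22−16)÷1=6=f, 21→(21−16)÷1=5=e, 17→(17−16)÷1=1=a, 35→(35−16)÷1=19=s, 25→(25−16)÷1=9=i, 18→(18−16)÷1=2=b, 28→(28−16)÷1=12=l, 21→(21−16)÷1=5=e.

feasible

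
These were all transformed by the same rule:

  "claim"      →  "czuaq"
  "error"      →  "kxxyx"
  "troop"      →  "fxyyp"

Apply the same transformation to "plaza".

pzudu

Treating letters as 0–25, the rule is x ↦ 17x + 20 (mod 26).
On plaza: p(15)→17·15+20≡15=p; l(11)→17·11+20≡25=z; a(0)→17·0+20≡20=u; z(25)→17·25+20≡3=d; a(0)→17·0+20≡20=u (all mod 26).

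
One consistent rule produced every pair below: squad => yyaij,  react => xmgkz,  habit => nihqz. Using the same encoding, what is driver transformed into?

jzodkz

Shifts by position in squad: pos 0: s→y (+6), pos 1: q→y (+8), pos 2: u→a (+6), pos 3: a→i (+8) — repeating every 2. The shifts repeat in a cycle of length 2: positions 0,1,… shift by +6, +8, then the pattern repeats.
For driver: d+6=j, r+8=z, i+6=o, v+8=d, e+6=k, r+8=z.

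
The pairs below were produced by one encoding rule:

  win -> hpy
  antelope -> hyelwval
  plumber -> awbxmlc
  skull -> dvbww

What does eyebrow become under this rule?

The shift depends on letter class: consonant w→h is +11, but vowel i→p is +7. The rule splits by letter class: vowels +7, consonants +11.
Applying it to eyebrow: e(vowel)+7=l, y(cons)+11=j, e(vowel)+7=l, b(cons)+11=m, r(cons)+11=c, o(vowel)+7=v, w(cons)+11=h.

ljlmcvh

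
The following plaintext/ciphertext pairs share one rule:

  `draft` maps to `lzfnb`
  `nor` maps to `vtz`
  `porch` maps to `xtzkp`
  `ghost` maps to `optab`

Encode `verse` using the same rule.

The shift depends on letter class: consonant d→l is +8, but vowel a→f is +5. Two shifts are in play — +5 for a/e/i/o/u, +8 for every other letter.
On verse: v(cons)+8=d, e(vowel)+5=j, r(cons)+8=z, s(cons)+8=a, e(vowel)+5=j.

djzaj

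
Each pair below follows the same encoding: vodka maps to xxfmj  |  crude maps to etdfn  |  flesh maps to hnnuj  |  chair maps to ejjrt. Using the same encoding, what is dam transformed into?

The shift depends on letter class: consonant v→x is +2, but vowel o→x is +9. Two shifts are in play — +9 for a/e/i/o/u, +2 for every other letter.
Applying it to dam: d(cons)+2=f, a(vowel)+9=j, m(cons)+2=o.

fjo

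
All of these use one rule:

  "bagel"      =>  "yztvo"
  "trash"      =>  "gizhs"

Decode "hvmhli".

sensor

Letters are reflected about the middle of the alphabet (position → 25−position): Atbash.
Reversing it on hvmhli: h↔s, v↔e, m↔n, h↔s, l↔o, i↔r.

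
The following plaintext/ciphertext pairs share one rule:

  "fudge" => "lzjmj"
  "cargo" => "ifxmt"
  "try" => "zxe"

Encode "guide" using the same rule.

mznjj

The rule splits by letter class: vowels +5, consonants +6.
For guide: g(cons)+6=m, u(vowel)+5=z, i(vowel)+5=n, d(cons)+6=j, e(vowel)+5=j.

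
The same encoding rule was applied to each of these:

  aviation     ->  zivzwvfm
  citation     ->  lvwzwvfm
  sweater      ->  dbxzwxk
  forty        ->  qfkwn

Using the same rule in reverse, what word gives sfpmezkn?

This is an affine cipher: with a=0,…,z=25, each position x becomes (19x+25) mod 26.
Undoing it on sfpmezkn: s(18)→11·(18−25)≡1=b; f(5)→11·(5−25)≡14=o; p(15)→11·(15−25)≡20=u; m(12)→11·(12−25)≡13=n; e(4)→11·(4−25)≡3=d; z(25)→11·(25−25)≡0=a; k(10)→11·(10−25)≡17=r; n(13)→11·(13−25)≡24=y (all mod 26).

boundary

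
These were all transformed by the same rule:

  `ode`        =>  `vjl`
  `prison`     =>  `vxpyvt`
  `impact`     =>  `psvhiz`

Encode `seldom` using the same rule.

The shift depends on letter class: consonant d→j is +6, but vowel o→v is +7. Vowels shift forward by 7 and consonants shift forward by 6.
Applying it to seldom: s(cons)+6=y, e(vowel)+7=l, l(cons)+6=r, d(cons)+6=j, o(vowel)+7=v, m(cons)+6=s.

ylrjvs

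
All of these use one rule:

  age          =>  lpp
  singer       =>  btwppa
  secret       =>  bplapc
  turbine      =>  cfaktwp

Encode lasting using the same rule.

ulbctwp

The shift depends on letter class: consonant g→p is +9, but vowel a→l is +11. The rule splits by letter class: vowels +11, consonants +9.
On lasting: l(cons)+9=u, a(vowel)+11=l, s(cons)+9=b, t(cons)+9=c, i(vowel)+11=t, n(cons)+9=w, g(cons)+9=p.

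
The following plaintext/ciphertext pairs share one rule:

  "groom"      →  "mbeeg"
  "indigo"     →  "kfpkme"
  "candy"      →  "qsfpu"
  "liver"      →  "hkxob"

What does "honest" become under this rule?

g(6)→m(12) and r(17)→b(1) fit y≡25x+18 (mod 26); the inverse of 25 mod 26 is 25. This is an affine cipher: with a=0,…,z=25, each position x becomes (25x+18) mod 26.
Applying it to honest: h(7)→25·7+18≡11=l; o(14)→25·14+18≡4=e; n(13)→25·13+18≡5=f; e(4)→25·4+18≡14=o; s(18)→25·18+18≡0=a; t(19)→25·19+18≡25=z (all mod 26).

lefoaz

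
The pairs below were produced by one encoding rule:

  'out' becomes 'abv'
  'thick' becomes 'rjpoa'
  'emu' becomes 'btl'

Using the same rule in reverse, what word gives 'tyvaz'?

storm

Two steps: reverse the string, then apply a Caesar shift of +7.
Decoding tyvaz: shift back: t−7=m, y−7=r, v−7=o, a−7=t, z−7=s → mrots; then reverse → storm.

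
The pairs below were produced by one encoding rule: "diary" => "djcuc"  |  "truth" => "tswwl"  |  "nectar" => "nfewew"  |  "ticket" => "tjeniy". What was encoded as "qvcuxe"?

quartz

The shift increases by 1 at each position, starting from +0: 0, 1, 2, ….
Reversing it on qvcuxe: q−0=q, v−1=u, c−2=a, u−3=r, x−4=t, e−5=z.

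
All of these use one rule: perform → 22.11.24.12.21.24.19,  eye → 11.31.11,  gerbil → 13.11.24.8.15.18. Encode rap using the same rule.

24.7.22

p is letter #16 and maps to 22: an offset of 6. The number is (letter's place in the alphabet, a=1) + 6.
On rap: r=18→24, a=1→7, p=16→22.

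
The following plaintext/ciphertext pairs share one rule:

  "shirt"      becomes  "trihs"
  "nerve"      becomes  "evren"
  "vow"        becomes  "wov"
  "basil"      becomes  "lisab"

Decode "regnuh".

The output letters match the input read backwards: shirt reversed is trihs. It's just the letters in reverse order.
Decoding regnuh: then reverse → hunger.

hunger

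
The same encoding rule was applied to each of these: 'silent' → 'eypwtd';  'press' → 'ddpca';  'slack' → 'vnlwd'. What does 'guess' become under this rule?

ddpfr

Two steps: reverse the string, then apply a Caesar shift of +11.
For guess: reverse → sseug; then shift: s+11=d, s+11=d, e+11=p, u+11=f, g+11=r.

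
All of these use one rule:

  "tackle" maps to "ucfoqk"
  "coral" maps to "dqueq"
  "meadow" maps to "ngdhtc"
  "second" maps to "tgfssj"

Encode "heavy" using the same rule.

In tackle: t→u is +1, a→c is +2, c→f is +3, k→o is +4 — the shift increases by 1 each position. The shift increases by 1 at each position, starting from +1: 1, 2, 3, ….
Applying it to heavy: h+1=i, e+2=g, a+3=d, v+4=z, y+5=d.

igdzd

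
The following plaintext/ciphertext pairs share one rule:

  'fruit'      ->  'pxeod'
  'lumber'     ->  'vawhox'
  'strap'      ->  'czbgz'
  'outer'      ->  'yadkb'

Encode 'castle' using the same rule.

mgczvk

Shifts by position in fruit: pos 0: f→p (+10), pos 1: r→x (+6), pos 2: u→e (+10), pos 3: i→o (+6) — repeating every 2. A repeating key of period 2 is used — shifts +10, +6 over and over.
On castle: c+10=m, a+6=g, s+10=c, t+6=z, l+10=v, e+6=k.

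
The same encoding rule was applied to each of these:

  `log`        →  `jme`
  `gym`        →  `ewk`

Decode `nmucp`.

This is a Caesar cipher with shift 24.
Reversing it on nmucp: n−24=p, m−24=o, u−24=w, c−24=e, p−24=r.

power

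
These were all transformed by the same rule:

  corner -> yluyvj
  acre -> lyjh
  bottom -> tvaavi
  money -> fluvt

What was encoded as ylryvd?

worker

The output letters match the input read backwards, each shifted +7: corner reversed is renroc. The word is reversed, then every letter is shifted forward by 7.
Decoding ylryvd: shift back: y−7=r, l−7=e, r−7=k, y−7=r, v−7=o, d−7=w → rekrow; then reverse → worker.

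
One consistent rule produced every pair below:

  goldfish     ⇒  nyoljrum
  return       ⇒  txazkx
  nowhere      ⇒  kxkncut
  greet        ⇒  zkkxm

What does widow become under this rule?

cujoc

Read the word backwards and shift each letter +6.
On widow: reverse → wodiw; then shift: w+6=c, o+6=u, d+6=j, i+6=o, w+6=c.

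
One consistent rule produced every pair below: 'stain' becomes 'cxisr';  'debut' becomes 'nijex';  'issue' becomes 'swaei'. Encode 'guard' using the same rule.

qyibh

Shifts by position in stain: pos 0: s→c (+10), pos 1: t→x (+4), pos 2: a→i (+8), pos 3: i→s (+10), pos 4: n→r (+4) — repeating every 3. It's a Vigenère-style cipher with numeric key [10,4,8]: position i shifts by key[i mod 3].
On guard: g+10=q, u+4=y, a+8=i, r+10=b, d+4=h.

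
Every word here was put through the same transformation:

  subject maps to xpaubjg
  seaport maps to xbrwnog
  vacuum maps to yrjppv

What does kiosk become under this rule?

dlnxd

s(18)→x(23) and u(20)→p(15) fit y≡9x+17 (mod 26); the inverse of 9 mod 26 is 3. Each letter's alphabet position (a=0..z=25) is mapped through 9·x+17 mod 26 — an affine cipher.
Applying it to kiosk: k(10)→9·10+17≡3=d; i(8)→9·8+17≡11=l; o(14)→9·14+17≡13=n; s(18)→9·18+17≡23=x; k(10)→9·10+17≡3=d (all mod 26).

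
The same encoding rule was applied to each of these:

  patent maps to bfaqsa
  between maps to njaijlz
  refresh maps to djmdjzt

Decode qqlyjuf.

element

Shifts by position in patent: pos 0: p→b (+12), pos 1: a→f (+5), pos 2: t→a (+7), pos 3: e→q (+12), pos 4: n→s (+5), pos 5: t→a (+7) — repeating every 3. A repeating key of period 3 is used — shifts +12, +5, +7 over and over.
Decoding qqlyjuf: q−12=e, q−5=l, l−7=e, y−12=m, j−5=e, u−7=n, f−12=t.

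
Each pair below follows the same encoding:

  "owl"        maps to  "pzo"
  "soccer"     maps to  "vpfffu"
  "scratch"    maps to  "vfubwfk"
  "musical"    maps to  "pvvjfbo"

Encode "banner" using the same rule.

The shift depends on letter class: consonant w→z is +3, but vowel o→p is +1. Vowels shift forward by 1 and consonants shift forward by 3.
Applying it to banner: b(cons)+3=e, a(vowel)+1=b, n(cons)+3=q, n(cons)+3=q, e(vowel)+1=f, r(cons)+3=u.

ebqqfu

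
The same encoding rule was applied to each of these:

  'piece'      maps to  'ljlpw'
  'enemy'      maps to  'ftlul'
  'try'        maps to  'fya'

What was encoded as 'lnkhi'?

The output letters match the input read backwards, each shifted +7: piece reversed is eceip. Read the word backwards and shift each letter +7.
Undoing it on lnkhi: shift back: l−7=e, n−7=g, k−7=d, h−7=a, i−7=b → egdab; then reverse → badge.

badge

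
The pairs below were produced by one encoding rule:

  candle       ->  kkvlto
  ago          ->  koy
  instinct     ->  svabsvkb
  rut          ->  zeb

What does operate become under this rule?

The rule splits by letter class: vowels +10, consonants +8.
On operate: o(vowel)+10=y, p(cons)+8=x, e(vowel)+10=o, r(cons)+8=z, a(vowel)+10=k, t(cons)+8=b, e(vowel)+10=o.

yxozkbo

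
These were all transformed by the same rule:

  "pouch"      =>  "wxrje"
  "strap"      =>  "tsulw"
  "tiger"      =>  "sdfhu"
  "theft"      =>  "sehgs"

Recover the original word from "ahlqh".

p(15)→w(22) and o(14)→x(23) fit y≡25x+11 (mod 26); the inverse of 25 mod 26 is 25. Treating letters as 0–25, the rule is x ↦ 25x + 11 (mod 26).
Undoing it on ahlqh: a(0)→25·(0−11)≡11=l; h(7)→25·(7−11)≡4=e; l(11)→25·(11−11)≡0=a; q(16)→25·(16−11)≡21=v; h(7)→25·(7−11)≡4=e (all mod 26).

leave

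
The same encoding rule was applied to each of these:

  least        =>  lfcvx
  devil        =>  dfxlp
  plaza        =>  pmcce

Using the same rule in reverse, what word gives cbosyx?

campus

Each letter shifts forward by its position index (0, 1, 2, …) — the shift grows by one for each successive letter.
Decoding cbosyx: c−0=c, b−1=a, o−2=m, s−3=p, y−4=u, x−5=s.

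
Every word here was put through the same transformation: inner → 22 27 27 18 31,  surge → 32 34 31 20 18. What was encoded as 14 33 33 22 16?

attic

i is letter #9 and maps to 22: an offset of 13. Letters become their 1-based position plus 13 (so a→14, b→15, …).
Decoding 14 33 33 22 16: 14→(14−13)÷1=1=a, 33→(33−13)÷1=20=t, 33→(33−13)÷1=20=t, 22→(22−13)÷1=9=i, 16→(16−13)÷1=3=c.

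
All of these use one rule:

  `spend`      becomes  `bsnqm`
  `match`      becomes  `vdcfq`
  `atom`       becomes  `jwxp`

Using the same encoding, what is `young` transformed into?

Shifts by position in spend: pos 0: s→b (+9), pos 1: p→s (+3), pos 2: e→n (+9), pos 3: n→q (+3) — repeating every 2. A repeating key of period 2 is used — shifts +9, +3 over and over.
On young: y+9=h, o+3=r, u+9=d, n+3=q, g+9=p.

hrdqp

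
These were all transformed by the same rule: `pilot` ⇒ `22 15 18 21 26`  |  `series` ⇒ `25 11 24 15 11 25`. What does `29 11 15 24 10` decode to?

weird

The number is (letter's place in the alphabet, a=1) + 6.
Reversing it on 29 11 15 24 10: 29→(29−6)÷1=23=w, 11→(11−6)÷1=5=e, 15→(15−6)÷1=9=i, 24→(24−6)÷1=18=r, 10→(10−6)÷1=4=d.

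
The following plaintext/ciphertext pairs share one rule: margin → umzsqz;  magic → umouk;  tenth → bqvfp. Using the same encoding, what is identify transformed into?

Shifts by position in margin: pos 0: m→u (+8), pos 1: a→m (+12), pos 2: r→z (+8), pos 3: g→s (+12) — repeating every 2. It's a Vigenère-style cipher with numeric key [8,12]: position i shifts by key[i mod 2].
Applying it to identify: i+8=q, d+12=p, e+8=m, n+12=z, t+8=b, i+12=u, f+8=n, y+12=k.

qpmzbunk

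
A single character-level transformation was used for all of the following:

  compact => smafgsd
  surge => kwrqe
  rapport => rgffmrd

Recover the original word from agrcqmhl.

c(2)→s(18) and o(14)→m(12) fit y≡19x+6 (mod 26); the inverse of 19 mod 26 is 11. Each letter's alphabet position (a=0..z=25) is mapped through 19·x+6 mod 26 — an affine cipher.
Undoing it on agrcqmhl: a(0)→11·(0−6)≡12=m; g(6)→11·(6−6)≡0=a; r(17)→11·(17−6)≡17=r; c(2)→11·(2−6)≡8=i; q(16)→11·(16−6)≡6=g; m(12)→11·(12−6)≡14=o; h(7)→11·(7−6)≡11=l; l(11)→11·(11−6)≡3=d (all mod 26).

marigold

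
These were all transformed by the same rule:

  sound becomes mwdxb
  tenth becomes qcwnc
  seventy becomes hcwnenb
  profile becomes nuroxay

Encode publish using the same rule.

qbrukdy

The output letters match the input read backwards, each shifted +9: sound reversed is dnuos. Two steps: reverse the string, then apply a Caesar shift of +9.
On publish: reverse → hsilbup; then shift: h+9=q, s+9=b, i+9=r, l+9=u, b+9=k, u+9=d, p+9=y.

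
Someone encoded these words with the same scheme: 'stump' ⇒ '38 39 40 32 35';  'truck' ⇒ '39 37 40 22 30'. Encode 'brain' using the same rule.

21 37 20 28 33

s is letter #19 and maps to 38: an offset of 19. Letters become their 1-based position plus 19 (so a→20, b→21, …).
On brain: b=2→21, r=18→37, a=1→20, i=9→28, n=14→33.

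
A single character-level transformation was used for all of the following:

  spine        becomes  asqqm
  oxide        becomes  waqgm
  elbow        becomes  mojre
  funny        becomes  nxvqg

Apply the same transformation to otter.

wwbhz

Shifts by position in spine: pos 0: s→a (+8), pos 1: p→s (+3), pos 2: i→q (+8), pos 3: n→q (+3) — repeating every 2. The shifts repeat in a cycle of length 2: positions 0,1,… shift by +8, +3, then the pattern repeats.
On otter: o+8=w, t+3=w, t+8=b, e+3=h, r+8=z.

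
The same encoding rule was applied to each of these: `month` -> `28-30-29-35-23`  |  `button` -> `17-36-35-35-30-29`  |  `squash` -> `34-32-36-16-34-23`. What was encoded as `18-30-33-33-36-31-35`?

corrupt

The number is (letter's place in the alphabet, a=1) + 15.
Undoing it on 18-30-33-33-36-31-35: 18→(18−15)÷1=3=c, 30→(30−15)÷1=15=o, 33→(33−15)÷1=18=r, 33→(33−15)÷1=18=r, 36→(36−15)÷1=21=u, 31→(31−15)÷1=16=p, 35→(35−15)÷1=20=t.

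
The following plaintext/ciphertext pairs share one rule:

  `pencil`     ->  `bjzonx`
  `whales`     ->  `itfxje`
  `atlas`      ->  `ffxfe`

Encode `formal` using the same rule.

The shift depends on letter class: consonant p→b is +12, but vowel e→j is +5. Two shifts are in play — +5 for a/e/i/o/u, +12 for every other letter.
On formal: f(cons)+12=r, o(vowel)+5=t, r(cons)+12=d, m(cons)+12=y, a(vowel)+5=f, l(cons)+12=x.

rtdyfx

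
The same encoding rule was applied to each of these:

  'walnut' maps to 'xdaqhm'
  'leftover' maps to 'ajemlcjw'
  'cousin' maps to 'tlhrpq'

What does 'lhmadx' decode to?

w(22)→x(23) and a(0)→d(3) fit y≡21x+3 (mod 26); the inverse of 21 mod 26 is 5. Each letter's alphabet position (a=0..z=25) is mapped through 21·x+3 mod 26 — an affine cipher.
Decoding lhmadx: l(11)→5·(11−3)≡14=o; h(7)→5·(7−3)≡20=u; m(12)→5·(12−3)≡19=t; a(0)→5·(0−3)≡11=l; d(3)→5·(3−3)≡0=a; x(23)→5·(23−3)≡22=w (all mod 26).

outlaw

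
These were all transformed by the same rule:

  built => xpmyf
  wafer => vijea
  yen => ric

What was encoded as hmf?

bid

The output letters match the input read backwards, each shifted +4: built reversed is tliub. The word is reversed, then every letter is shifted forward by 4.
Undoing it on hmf: shift back: h−4=d, m−4=i, f−4=b → dib; then reverse → bid.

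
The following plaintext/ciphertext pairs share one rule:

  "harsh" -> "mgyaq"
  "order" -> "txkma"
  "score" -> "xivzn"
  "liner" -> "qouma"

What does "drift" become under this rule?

ixpnc

In harsh: h→m is +5, a→g is +6, r→y is +7, s→a is +8 — the shift increases by 1 each position. The shift increases by 1 at each position, starting from +5: 5, 6, 7, ….
Applying it to drift: d+5=i, r+6=x, i+7=p, f+8=n, t+9=c.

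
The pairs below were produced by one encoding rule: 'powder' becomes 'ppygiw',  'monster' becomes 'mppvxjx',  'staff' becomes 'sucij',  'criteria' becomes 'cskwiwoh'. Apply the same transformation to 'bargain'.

In powder: p→p is +0, o→p is +1, w→y is +2, d→g is +3 — the shift increases by 1 each position. The shift increases by 1 at each position, starting from +0: 0, 1, 2, ….
On bargain: b+0=b, a+1=b, r+2=t, g+3=j, a+4=e, i+5=n, n+6=t.

bbtjent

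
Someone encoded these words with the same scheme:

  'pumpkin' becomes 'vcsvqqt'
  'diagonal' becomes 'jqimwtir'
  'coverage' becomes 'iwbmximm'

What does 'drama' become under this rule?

jxisi

The shift depends on letter class: consonant p→v is +6, but vowel u→c is +8. Two shifts are in play — +8 for a/e/i/o/u, +6 for every other letter.
For drama: d(cons)+6=j, r(cons)+6=x, a(vowel)+8=i, m(cons)+6=s, a(vowel)+8=i.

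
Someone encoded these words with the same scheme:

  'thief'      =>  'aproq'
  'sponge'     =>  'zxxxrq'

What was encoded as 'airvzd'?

tailor

In thief: t→a is +7, h→p is +8, i→r is +9, e→o is +10 — the shift increases by 1 each position. Letter i (0-indexed) is shifted by i+7, so successive shifts are 7, 8, 9, ….
Undoing it on airvzd: a−7=t, i−8=a, r−9=i, v−10=l, z−11=o, d−12=r.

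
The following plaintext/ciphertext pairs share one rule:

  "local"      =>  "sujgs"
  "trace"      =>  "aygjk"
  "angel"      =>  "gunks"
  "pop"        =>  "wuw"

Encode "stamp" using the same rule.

The shift depends on letter class: consonant l→s is +7, but vowel o→u is +6. Two shifts are in play — +6 for a/e/i/o/u, +7 for every other letter.
Applying it to stamp: s(cons)+7=z, t(cons)+7=a, a(vowel)+6=g, m(cons)+7=t, p(cons)+7=w.

zagtw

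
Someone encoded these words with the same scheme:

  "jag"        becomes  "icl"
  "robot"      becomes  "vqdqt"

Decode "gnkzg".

The output letters match the input read backwards, each shifted +2: jag reversed is gaj. Read the word backwards and shift each letter +2.
Reversing it on gnkzg: shift back: g−2=e, n−2=l, k−2=i, z−2=x, g−2=e → elixe; then reverse → exile.

exile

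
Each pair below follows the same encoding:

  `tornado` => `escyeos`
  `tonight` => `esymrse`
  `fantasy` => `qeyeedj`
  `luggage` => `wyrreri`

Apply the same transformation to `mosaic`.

Vowels shift forward by 4 and consonants shift forward by 11.
On mosaic: m(cons)+11=x, o(vowel)+4=s, s(cons)+11=d, a(vowel)+4=e, i(vowel)+4=m, c(cons)+11=n.

xsdemn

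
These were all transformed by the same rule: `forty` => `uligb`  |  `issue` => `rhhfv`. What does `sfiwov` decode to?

hurdle

Each pair mirrors across the alphabet (f↔u, o↔l, r↔i): positions sum to 25. Letters are reflected about the middle of the alphabet (position → 25−position): Atbash.
Undoing it on sfiwov: s↔h, f↔u, i↔r, w↔d, o↔l, v↔e.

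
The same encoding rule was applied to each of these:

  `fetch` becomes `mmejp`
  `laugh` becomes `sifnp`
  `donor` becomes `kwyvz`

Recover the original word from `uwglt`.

novel

The shifts repeat in a cycle of length 3: positions 0,1,… shift by +7, +8, +11, then the pattern repeats.
Reversing it on uwglt: u−7=n, w−8=o, g−11=v, l−7=e, t−8=l.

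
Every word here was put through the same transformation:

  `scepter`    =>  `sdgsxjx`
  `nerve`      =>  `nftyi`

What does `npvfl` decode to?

In scepter: s→s is +0, c→d is +1, e→g is +2, p→s is +3 — the shift increases by 1 each position. The shift increases by 1 at each position, starting from +0: 0, 1, 2, ….
Decoding npvfl: n−0=n, p−1=o, v−2=t, f−3=c, l−4=h.

notch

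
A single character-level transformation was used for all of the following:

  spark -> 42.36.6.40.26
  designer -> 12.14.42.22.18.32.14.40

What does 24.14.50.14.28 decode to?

jewel

s(#19)→42 and p(#16)→36: differences scale by 2, so n = 2·pos + 4. With a=1..z=26, the number is 2·pos + 4.
Reversing it on 24.14.50.14.28: 24→(24−4)÷2=10=j, 14→(14−4)÷2=5=e, 50→(50−4)÷2=23=w, 14→(14−4)÷2=5=e, 28→(28−4)÷2=12=l.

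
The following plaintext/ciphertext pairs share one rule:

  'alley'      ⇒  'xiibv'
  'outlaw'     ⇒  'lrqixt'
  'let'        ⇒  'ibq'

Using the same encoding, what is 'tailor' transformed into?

Compare letters: a→x is +23, l→i is +23, l→i is +23 — a constant shift. Every letter moves 23 places later in the alphabet, wrapping around z→a.
For tailor: t+23=q, a+23=x, i+23=f, l+23=i, o+23=l, r+23=o.

qxfilo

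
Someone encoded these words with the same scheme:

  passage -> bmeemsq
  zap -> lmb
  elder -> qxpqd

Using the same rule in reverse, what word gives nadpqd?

Compare letters: p→b is +12, a→m is +12, s→e is +12 — a constant shift. Each letter is shifted forward by 12 in the alphabet (a Caesar shift of +12).
Undoing it on nadpqd: n−12=b, a−12=o, d−12=r, p−12=d, q−12=e, d−12=r.

border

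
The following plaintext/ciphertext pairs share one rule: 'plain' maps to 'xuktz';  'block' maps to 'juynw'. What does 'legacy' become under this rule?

tnqlol

In plain: p→x is +8, l→u is +9, a→k is +10, i→t is +11 — the shift increases by 1 each position. The shift increases by 1 at each position, starting from +8: 8, 9, 10, ….
For legacy: l+8=t, e+9=n, g+10=q, a+11=l, c+12=o, y+13=l.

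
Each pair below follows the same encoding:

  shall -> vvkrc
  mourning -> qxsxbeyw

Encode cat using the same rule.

The output letters match the input read backwards, each shifted +10: shall reversed is llahs. The word is reversed, then every letter is shifted forward by 10.
On cat: reverse → tac; then shift: t+10=d, a+10=k, c+10=m.

dkm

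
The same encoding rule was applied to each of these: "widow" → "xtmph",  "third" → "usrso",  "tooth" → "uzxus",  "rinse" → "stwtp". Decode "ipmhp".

Shifts by position in widow: pos 0: w→x (+1), pos 1: i→t (+11), pos 2: d→m (+9), pos 3: o→p (+1), pos 4: w→h (+11) — repeating every 3. The shifts repeat in a cycle of length 3: positions 0,1,… shift by +1, +11, +9, then the pattern repeats.
Undoing it on ipmhp: i−1=h, p−11=e, m−9=d, h−1=g, p−11=e.

hedge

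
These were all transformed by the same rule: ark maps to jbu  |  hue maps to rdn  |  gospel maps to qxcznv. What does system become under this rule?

cicdnw

The shift depends on letter class: consonant r→b is +10, but vowel a→j is +9. The rule splits by letter class: vowels +9, consonants +10.
For system: s(cons)+10=c, y(cons)+10=i, s(cons)+10=c, t(cons)+10=d, e(vowel)+9=n, m(cons)+10=w.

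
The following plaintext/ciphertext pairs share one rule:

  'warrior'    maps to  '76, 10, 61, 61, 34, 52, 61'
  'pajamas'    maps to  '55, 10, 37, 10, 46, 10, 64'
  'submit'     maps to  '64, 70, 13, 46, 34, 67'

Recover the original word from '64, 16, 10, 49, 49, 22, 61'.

scanner

With a=1..z=26, the number is 3·pos + 7.
Undoing it on 64, 16, 10, 49, 49, 22, 61: 64→(64−7)÷3=19=s, 16→(16−7)÷3=3=c, 10→(10−7)÷3=1=a, 49→(49−7)÷3=14=n, 49→(49−7)÷3=14=n, 22→(22−7)÷3=5=e, 61→(61−7)÷3=18=r.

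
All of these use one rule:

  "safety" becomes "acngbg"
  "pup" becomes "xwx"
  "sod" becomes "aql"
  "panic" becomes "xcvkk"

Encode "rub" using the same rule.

zwj

The shift depends on letter class: consonant s→a is +8, but vowel a→c is +2. Two shifts are in play — +2 for a/e/i/o/u, +8 for every other letter.
Applying it to rub: r(cons)+8=z, u(vowel)+2=w, b(cons)+8=j.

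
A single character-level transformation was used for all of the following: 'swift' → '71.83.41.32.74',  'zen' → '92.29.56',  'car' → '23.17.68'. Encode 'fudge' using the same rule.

32.77.26.35.29

The formula is n = 3×(alphabet index, a=1) + 14.
For fudge: f=6→32, u=21→77, d=4→26, g=7→35, e=5→29.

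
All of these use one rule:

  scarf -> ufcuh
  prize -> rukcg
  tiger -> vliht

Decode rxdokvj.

Shifts by position in scarf: pos 0: s→u (+2), pos 1: c→f (+3), pos 2: a→c (+2), pos 3: r→u (+3) — repeating every 2. It's a Vigenère-style cipher with numeric key [2,3]: position i shifts by key[i mod 2].
Reversing it on rxdokvj: r−2=p, x−3=u, d−2=b, o−3=l, k−2=i, v−3=s, j−2=h.

publish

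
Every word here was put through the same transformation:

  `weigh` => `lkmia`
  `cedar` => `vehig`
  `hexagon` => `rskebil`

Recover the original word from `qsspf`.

The output letters match the input read backwards, each shifted +4: weigh reversed is hgiew. Two steps: reverse the string, then apply a Caesar shift of +4.
Decoding qsspf: shift back: q−4=m, s−4=o, s−4=o, p−4=l, f−4=b → moolb; then reverse → bloom.

bloom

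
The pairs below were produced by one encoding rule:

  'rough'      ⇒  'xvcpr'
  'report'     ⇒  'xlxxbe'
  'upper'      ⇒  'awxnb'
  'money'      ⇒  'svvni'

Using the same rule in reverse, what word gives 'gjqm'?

acid

Each letter shifts forward by (position + 6), i.e. 6, 7, 8, … — the shift grows by one for each successive letter.
Undoing it on gjqm: g−6=a, j−7=c, q−8=i, m−9=d.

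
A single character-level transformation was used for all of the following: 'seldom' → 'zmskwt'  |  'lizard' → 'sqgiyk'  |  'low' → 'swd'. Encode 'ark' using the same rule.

iyr

The shift depends on letter class: consonant s→z is +7, but vowel e→m is +8. Vowels shift forward by 8 and consonants shift forward by 7.
Applying it to ark: a(vowel)+8=i, r(cons)+7=y, k(cons)+7=r.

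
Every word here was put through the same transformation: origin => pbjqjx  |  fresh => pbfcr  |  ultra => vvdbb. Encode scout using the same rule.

The shift depends on letter class: consonant r→b is +10, but vowel o→p is +1. Two shifts are in play — +1 for a/e/i/o/u, +10 for every other letter.
On scout: s(cons)+10=c, c(cons)+10=m, o(vowel)+1=p, u(vowel)+1=v, t(cons)+10=d.

cmpvd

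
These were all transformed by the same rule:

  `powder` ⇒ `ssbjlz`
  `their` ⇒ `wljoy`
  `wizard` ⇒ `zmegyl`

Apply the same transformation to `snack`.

The shift increases by 1 at each position, starting from +3: 3, 4, 5, ….
Applying it to snack: s+3=v, n+4=r, a+5=f, c+6=i, k+7=r.

vrfir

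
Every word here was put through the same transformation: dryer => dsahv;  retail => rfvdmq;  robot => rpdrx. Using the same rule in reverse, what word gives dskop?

drill

Letter i (0-indexed) is shifted by i+0, so successive shifts are 0, 1, 2, ….
Undoing it on dskop: d−0=d, s−1=r, k−2=i, o−3=l, p−4=l.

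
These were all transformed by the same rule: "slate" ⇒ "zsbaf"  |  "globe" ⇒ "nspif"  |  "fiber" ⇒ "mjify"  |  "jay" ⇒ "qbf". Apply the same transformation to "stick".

zajjr

The shift depends on letter class: consonant s→z is +7, but vowel a→b is +1. Two shifts are in play — +1 for a/e/i/o/u, +7 for every other letter.
Applying it to stick: s(cons)+7=z, t(cons)+7=a, i(vowel)+1=j, c(cons)+7=j, k(cons)+7=r.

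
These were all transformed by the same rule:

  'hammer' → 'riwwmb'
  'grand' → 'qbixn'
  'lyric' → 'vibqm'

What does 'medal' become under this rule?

wmniv

The shift depends on letter class: consonant h→r is +10, but vowel a→i is +8. The rule splits by letter class: vowels +8, consonants +10.
On medal: m(cons)+10=w, e(vowel)+8=m, d(cons)+10=n, a(vowel)+8=i, l(cons)+10=v.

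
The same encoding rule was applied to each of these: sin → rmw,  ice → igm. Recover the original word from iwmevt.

The output letters match the input read backwards, each shifted +4: sin reversed is nis. Read the word backwards and shift each letter +4.
Reversing it on iwmevt: shift back: i−4=e, w−4=s, m−4=i, e−4=a, v−4=r, t−4=p → esiarp; then reverse → praise.

praise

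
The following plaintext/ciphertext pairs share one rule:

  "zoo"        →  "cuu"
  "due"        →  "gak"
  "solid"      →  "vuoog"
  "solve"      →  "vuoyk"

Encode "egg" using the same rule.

kjj

The shift depends on letter class: consonant z→c is +3, but vowel o→u is +6. Two shifts are in play — +6 for a/e/i/o/u, +3 for every other letter.
For egg: e(vowel)+6=k, g(cons)+3=j, g(cons)+3=j.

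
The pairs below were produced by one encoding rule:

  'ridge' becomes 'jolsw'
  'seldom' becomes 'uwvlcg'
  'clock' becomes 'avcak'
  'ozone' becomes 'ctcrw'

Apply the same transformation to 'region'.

r(17)→j(9) and i(8)→o(14) fit y≡11x+4 (mod 26); the inverse of 11 mod 26 is 19. Treating letters as 0–25, the rule is x ↦ 11x + 4 (mod 26).
For region: r(17)→11·17+4≡9=j; e(4)→11·4+4≡22=w; g(6)→11·6+4≡18=s; i(8)→11·8+4≡14=o; o(14)→11·14+4≡2=c; n(13)→11·13+4≡17=r (all mod 26).

jwsocr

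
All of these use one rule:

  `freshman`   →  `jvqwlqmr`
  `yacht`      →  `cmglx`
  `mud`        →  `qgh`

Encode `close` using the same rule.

gpawq

Two shifts are in play — +12 for a/e/i/o/u, +4 for every other letter.
Applying it to close: c(cons)+4=g, l(cons)+4=p, o(vowel)+12=a, s(cons)+4=w, e(vowel)+12=q.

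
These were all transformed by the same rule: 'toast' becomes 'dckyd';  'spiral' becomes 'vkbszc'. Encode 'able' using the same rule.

The output letters match the input read backwards, each shifted +10: toast reversed is tsaot. Two steps: reverse the string, then apply a Caesar shift of +10.
Applying it to able: reverse → elba; then shift: e+10=o, l+10=v, b+10=l, a+10=k.

ovlk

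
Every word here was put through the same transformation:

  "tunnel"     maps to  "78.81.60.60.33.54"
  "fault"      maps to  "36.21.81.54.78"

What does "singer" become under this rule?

t(#20)→78 and u(#21)→81: differences scale by 3, so n = 3·pos + 18. With a=1..z=26, the number is 3·pos + 18.
For singer: s=19→75, i=9→45, n=14→60, g=7→39, e=5→33, r=18→72.

75.45.60.39.33.72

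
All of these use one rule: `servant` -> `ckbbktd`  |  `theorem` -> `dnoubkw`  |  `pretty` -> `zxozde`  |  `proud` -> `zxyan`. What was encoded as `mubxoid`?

correct

Shifts by position in servant: pos 0: s→c (+10), pos 1: e→k (+6), pos 2: r→b (+10), pos 3: v→b (+6) — repeating every 2. The shifts repeat in a cycle of length 2: positions 0,1,… shift by +10, +6, then the pattern repeats.
Undoing it on mubxoid: m−10=c, u−6=o, b−10=r, x−6=r, o−10=e, i−6=c, d−10=t.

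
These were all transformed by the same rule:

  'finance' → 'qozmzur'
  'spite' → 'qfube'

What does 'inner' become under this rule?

The word is reversed, then every letter is shifted forward by 12.
On inner: reverse → renni; then shift: r+12=d, e+12=q, n+12=z, n+12=z, i+12=u.

dqzzu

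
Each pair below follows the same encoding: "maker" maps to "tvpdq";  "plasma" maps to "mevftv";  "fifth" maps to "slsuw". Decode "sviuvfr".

fantasy

m(12)→t(19) and a(0)→v(21) fit y≡15x+21 (mod 26); the inverse of 15 mod 26 is 7. This is an affine cipher: with a=0,…,z=25, each position x becomes (15x+21) mod 26.
Reversing it on sviuvfr: s(18)→7·(18−21)≡5=f; v(21)→7·(21−21)≡0=a; i(8)→7·(8−21)≡13=n; u(20)→7·(20−21)≡19=t; v(21)→7·(21−21)≡0=a; f(5)→7·(5−21)≡18=s; r(17)→7·(17−21)≡24=y (all mod 26).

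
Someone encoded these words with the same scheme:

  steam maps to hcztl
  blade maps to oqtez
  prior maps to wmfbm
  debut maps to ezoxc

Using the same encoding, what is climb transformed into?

jqflo

This is an affine cipher: with a=0,…,z=25, each position x becomes (21x+19) mod 26.
Applying it to climb: c(2)→21·2+19≡9=j; l(11)→21·11+19≡16=q; i(8)→21·8+19≡5=f; m(12)→21·12+19≡11=l; b(1)→21·1+19≡14=o (all mod 26).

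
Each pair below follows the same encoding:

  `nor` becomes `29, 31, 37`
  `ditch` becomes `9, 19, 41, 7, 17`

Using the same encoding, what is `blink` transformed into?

n(#14)→29 and o(#15)→31: differences scale by 2, so n = 2·pos + 1. The formula is n = 2×(alphabet index, a=1) + 1.
For blink: b=2→5, l=12→25, i=9→19, n=14→29, k=11→23.

5, 25, 19, 29, 23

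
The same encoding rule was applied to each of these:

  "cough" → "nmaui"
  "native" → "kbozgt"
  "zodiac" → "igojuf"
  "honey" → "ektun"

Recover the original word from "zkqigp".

Two steps: reverse the string, then apply a Caesar shift of +6.
Undoing it on zkqigp: shift back: z−6=t, k−6=e, q−6=k, i−6=c, g−6=a, p−6=j → tekcaj; then reverse → jacket.

jacket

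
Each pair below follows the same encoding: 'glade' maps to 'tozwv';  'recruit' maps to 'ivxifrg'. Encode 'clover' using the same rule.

Each letter is replaced by its mirror in the alphabet: a↔z, b↔y, c↔x, and so on (the Atbash cipher).
Applying it to clover: c↔x, l↔o, o↔l, v↔e, e↔v, r↔i.

xolevi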